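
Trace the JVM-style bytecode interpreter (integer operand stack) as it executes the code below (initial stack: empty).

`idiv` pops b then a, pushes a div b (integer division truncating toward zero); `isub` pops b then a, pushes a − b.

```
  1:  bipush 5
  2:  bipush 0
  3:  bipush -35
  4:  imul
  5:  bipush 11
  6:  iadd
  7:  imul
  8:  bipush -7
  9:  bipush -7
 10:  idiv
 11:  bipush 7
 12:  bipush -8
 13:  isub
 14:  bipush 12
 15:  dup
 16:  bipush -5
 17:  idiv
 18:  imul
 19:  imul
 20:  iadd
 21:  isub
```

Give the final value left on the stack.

414

bipush 5   -> 5
bipush 0   -> 5 0
bipush -35 -> 5 0 -35
imul       -> 5 0
bipush 11  -> 5 0 11
iadd       -> 5 11
imul       -> 55
bipush -7  -> 55 -7
bipush -7  -> 55 -7 -7
idiv       -> 55 1
bipush 7   -> 55 1 7
bipush -8  -> 55 1 7 -8
isub       -> 55 1 15
bipush 12  -> 55 1 15 12
dup        -> 55 1 15 12 12
bipush -5  -> 55 1 15 12 12 -5
idiv       -> 55 1 15 12 -2
imul       -> 55 1 15 -24
imul       -> 55 1 -360
iadd       -> 55 -359
isub       -> 414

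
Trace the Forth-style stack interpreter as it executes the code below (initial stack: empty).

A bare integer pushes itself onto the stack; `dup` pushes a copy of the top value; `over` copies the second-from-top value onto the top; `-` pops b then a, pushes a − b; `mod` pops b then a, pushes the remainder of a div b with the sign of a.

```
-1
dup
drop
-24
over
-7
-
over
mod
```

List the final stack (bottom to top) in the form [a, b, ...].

[-1, -24, 6]

-1   -> [-1]
dup  -> [-1, -1]
drop -> [-1]
-24  -> [-1, -24]
over -> [-1, -24, -1]
-7   -> [-1, -24, -1, -7]
-    -> [-1, -24, 6]
over -> [-1, -24, 6, -24]
mod  -> [-1, -24, 6]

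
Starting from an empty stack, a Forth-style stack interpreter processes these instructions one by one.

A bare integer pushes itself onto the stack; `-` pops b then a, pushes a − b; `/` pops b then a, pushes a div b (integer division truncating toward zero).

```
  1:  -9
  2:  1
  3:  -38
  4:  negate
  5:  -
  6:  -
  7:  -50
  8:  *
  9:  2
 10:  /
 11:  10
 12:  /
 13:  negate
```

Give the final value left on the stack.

-9     -> [-9]
1      -> [-9, 1]
-38    -> [-9, 1, -38]
negate -> [-9, 1, 38]
-      -> [-9, -37]
-      -> [28]
-50    -> [28, -50]
*      -> [-1400]
2      -> [-1400, 2]
/      -> [-700]
10     -> [-700, 10]
/      -> [-70]
negate -> [70]

70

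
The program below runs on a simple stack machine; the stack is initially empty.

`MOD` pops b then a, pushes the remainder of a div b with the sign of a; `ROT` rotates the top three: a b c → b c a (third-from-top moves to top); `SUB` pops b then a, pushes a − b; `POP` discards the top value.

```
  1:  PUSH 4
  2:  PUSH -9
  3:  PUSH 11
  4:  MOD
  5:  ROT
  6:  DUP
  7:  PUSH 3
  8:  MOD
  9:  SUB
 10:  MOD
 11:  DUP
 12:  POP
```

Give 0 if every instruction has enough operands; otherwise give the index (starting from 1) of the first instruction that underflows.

5

PUSH 4  → [4]
PUSH -9 → [4, -9]
PUSH 11 → [4, -9, 11]
MOD     → [4, -9]
ROT  — needs 3 operands, stack has 2 → underflow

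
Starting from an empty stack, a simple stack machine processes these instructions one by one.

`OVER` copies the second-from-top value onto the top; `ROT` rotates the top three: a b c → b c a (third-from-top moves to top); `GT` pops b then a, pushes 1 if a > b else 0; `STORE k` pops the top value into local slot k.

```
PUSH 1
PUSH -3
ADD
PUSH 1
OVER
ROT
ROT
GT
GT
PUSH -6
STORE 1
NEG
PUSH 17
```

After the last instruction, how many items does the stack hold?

PUSH 1   [1]
PUSH -3  [1, -3]
ADD      [-2]
PUSH 1   [-2, 1]
OVER     [-2, 1, -2]
ROT      [1, -2, -2]
ROT      [-2, -2, 1]
GT       [-2, 0]
GT       [0]
PUSH -6  [0, -6]
STORE 1  [0]
NEG      [0]
PUSH 17  [0, 17]

2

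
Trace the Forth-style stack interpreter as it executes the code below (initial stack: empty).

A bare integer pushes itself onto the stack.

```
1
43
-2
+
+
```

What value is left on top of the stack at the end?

42

1  : 1
43 : 1 43
-2 : 1 43 -2
+  : 1 41
+  : 42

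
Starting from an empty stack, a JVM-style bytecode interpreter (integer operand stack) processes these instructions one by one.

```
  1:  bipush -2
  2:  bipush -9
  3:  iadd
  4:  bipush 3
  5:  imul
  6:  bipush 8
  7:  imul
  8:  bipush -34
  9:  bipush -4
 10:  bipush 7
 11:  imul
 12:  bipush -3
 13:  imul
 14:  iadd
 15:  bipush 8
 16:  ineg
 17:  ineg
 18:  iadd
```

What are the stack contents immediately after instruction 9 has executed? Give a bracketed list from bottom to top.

[-264, -34, -4]

bipush -2   -2
bipush -9   -2 -9
iadd        -11
bipush 3    -11 3
imul        -33
bipush 8    -33 8
imul        -264
bipush -34  -264 -34
bipush -4   -264 -34 -4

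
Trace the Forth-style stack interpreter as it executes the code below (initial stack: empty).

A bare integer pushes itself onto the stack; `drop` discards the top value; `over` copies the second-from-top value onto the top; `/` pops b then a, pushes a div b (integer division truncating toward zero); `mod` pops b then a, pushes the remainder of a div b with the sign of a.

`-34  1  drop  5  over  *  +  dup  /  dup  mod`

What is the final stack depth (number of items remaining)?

1

-34  → -34
1    → -34 1
drop → -34
5    → -34 5
over → -34 5 -34
*    → -34 -170
+    → -204
dup  → -204 -204
/    → 1
dup  → 1 1
mod  → 0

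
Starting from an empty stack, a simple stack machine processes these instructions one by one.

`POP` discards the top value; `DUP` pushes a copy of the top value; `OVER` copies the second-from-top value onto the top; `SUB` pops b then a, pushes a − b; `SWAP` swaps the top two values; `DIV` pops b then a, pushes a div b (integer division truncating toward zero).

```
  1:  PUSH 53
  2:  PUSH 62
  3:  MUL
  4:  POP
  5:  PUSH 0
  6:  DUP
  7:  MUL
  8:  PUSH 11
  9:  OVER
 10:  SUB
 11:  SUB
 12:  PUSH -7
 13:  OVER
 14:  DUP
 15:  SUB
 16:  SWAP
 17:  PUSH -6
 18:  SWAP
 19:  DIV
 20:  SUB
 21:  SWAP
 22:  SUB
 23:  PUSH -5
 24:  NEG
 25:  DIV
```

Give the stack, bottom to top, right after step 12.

[-11, -7]

PUSH 53  53
PUSH 62  53 62
MUL      3286
POP      (empty)
PUSH 0   0
DUP      0 0
MUL      0
PUSH 11  0 11
OVER     0 11 0
SUB      0 11
SUB      -11
PUSH -7  -11 -7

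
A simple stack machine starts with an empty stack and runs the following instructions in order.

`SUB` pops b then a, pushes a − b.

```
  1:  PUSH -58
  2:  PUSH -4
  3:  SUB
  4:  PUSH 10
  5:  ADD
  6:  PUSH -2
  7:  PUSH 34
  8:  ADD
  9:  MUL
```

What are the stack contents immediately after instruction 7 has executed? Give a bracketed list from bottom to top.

[-44, -2, 34]

PUSH -58 -> [-58]
PUSH -4  -> [-58, -4]
SUB      -> [-54]
PUSH 10  -> [-54, 10]
ADD      -> [-44]
PUSH -2  -> [-44, -2]
PUSH 34  -> [-44, -2, 34]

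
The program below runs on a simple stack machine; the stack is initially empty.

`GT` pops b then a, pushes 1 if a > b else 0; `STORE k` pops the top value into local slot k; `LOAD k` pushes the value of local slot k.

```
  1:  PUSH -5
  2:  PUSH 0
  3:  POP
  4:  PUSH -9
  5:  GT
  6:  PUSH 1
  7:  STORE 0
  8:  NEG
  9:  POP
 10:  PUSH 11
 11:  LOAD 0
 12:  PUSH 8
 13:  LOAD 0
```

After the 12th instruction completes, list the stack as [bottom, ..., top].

[11, 1, 8]

PUSH -5  -5
PUSH 0   -5 0
POP      -5
PUSH -9  -5 -9
GT       1
PUSH 1   1 1
STORE 0  1
NEG      -1
POP      (empty)
PUSH 11  11
LOAD 0   11 1
PUSH 8   11 1 8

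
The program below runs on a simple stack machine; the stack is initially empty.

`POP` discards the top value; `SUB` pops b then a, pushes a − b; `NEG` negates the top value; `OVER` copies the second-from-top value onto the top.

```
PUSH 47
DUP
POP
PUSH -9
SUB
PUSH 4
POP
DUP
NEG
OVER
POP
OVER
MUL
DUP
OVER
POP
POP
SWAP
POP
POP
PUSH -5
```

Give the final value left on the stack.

-5

PUSH 47  [47]
DUP      [47, 47]
POP      [47]
PUSH -9  [47, -9]
SUB      [56]
PUSH 4   [56, 4]
POP      [56]
DUP      [56, 56]
NEG      [56, -56]
OVER     [56, -56, 56]
POP      [56, -56]
OVER     [56, -56, 56]
MUL      [56, -3136]
DUP      [56, -3136, -3136]
OVER     [56, -3136, -3136, -3136]
POP      [56, -3136, -3136]
POP      [56, -3136]
SWAP     [-3136, 56]
POP      [-3136]
POP      []
PUSH -5  [-5]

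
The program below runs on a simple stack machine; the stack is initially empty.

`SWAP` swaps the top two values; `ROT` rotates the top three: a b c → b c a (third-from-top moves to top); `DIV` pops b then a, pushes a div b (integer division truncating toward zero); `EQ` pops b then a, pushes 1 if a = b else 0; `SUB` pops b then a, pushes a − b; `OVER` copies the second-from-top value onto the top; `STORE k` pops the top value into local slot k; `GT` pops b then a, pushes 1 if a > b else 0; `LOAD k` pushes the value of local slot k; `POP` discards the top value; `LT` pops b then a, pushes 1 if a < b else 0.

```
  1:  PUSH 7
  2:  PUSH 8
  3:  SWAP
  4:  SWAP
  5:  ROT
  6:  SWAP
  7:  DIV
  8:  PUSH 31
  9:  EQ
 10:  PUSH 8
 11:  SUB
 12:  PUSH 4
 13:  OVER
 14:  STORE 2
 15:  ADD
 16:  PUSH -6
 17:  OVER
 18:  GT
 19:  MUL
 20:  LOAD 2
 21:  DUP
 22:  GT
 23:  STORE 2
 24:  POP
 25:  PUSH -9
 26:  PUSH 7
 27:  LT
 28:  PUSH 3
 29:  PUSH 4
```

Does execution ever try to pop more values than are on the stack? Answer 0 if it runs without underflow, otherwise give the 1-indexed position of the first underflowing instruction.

5

PUSH 7  7
PUSH 8  7 8
SWAP    8 7
SWAP    7 8
ROT  — needs 3 operands, stack has 2 → underflow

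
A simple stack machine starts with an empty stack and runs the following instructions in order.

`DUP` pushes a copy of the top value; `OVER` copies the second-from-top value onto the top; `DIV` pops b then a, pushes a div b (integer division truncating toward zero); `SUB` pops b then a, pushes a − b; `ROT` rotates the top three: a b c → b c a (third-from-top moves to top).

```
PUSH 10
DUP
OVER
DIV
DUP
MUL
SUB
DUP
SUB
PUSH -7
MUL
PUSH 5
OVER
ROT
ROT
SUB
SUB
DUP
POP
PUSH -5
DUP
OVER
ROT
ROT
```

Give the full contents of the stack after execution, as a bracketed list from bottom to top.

[5, -5, -5, -5]

PUSH 10 : 10
DUP     : 10 10
OVER    : 10 10 10
DIV     : 10 1
DUP     : 10 1 1
MUL     : 10 1
SUB     : 9
DUP     : 9 9
SUB     : 0
PUSH -7 : 0 -7
MUL     : 0
PUSH 5  : 0 5
OVER    : 0 5 0
ROT     : 5 0 0
ROT     : 0 0 5
SUB     : 0 -5
SUB     : 5
DUP     : 5 5
POP     : 5
PUSH -5 : 5 -5
DUP     : 5 -5 -5
OVER    : 5 -5 -5 -5
ROT     : 5 -5 -5 -5
ROT     : 5 -5 -5 -5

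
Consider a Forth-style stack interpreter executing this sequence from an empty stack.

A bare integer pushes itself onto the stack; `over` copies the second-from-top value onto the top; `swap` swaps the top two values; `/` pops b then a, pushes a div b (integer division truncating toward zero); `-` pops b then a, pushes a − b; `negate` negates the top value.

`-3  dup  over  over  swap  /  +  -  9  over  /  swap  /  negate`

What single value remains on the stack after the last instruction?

-3      [-3]
dup     [-3, -3]
over    [-3, -3, -3]
over    [-3, -3, -3, -3]
swap    [-3, -3, -3, -3]
/       [-3, -3, 1]
+       [-3, -2]
-       [-1]
9       [-1, 9]
over    [-1, 9, -1]
/       [-1, -9]
swap    [-9, -1]
/       [9]
negate  [-9]

-9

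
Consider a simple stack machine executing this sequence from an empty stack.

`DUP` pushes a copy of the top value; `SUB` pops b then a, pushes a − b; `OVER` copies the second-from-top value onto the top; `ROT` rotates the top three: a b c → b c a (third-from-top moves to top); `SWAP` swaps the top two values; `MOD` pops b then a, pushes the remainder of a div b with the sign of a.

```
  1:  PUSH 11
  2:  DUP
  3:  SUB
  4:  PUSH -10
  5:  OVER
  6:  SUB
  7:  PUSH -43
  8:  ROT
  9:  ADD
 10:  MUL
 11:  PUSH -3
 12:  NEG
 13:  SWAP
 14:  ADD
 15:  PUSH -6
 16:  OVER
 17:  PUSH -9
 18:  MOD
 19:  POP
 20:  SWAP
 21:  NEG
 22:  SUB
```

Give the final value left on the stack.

PUSH 11  : 11
DUP      : 11 11
SUB      : 0
PUSH -10 : 0 -10
OVER     : 0 -10 0
SUB      : 0 -10
PUSH -43 : 0 -10 -43
ROT      : -10 -43 0
ADD      : -10 -43
MUL      : 430
PUSH -3  : 430 -3
NEG      : 430 3
SWAP     : 3 430
ADD      : 433
PUSH -6  : 433 -6
OVER     : 433 -6 433
PUSH -9  : 433 -6 433 -9
MOD      : 433 -6 1
POP      : 433 -6
SWAP     : -6 433
NEG      : -6 -433
SUB      : 427

427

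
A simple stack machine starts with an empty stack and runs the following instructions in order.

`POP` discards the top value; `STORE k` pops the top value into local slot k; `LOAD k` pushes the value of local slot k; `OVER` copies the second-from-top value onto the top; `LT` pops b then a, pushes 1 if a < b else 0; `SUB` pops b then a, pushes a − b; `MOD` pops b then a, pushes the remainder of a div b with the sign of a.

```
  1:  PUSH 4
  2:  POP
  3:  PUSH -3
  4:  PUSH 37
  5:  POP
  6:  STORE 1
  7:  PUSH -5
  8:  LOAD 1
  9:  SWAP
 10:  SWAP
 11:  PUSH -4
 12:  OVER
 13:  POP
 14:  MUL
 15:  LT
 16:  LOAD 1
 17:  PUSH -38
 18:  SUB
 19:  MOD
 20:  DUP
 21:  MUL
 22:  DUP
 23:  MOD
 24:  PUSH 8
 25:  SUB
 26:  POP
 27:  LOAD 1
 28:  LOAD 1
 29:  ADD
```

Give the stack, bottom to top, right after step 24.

PUSH 4   → 4
POP      → (empty)
PUSH -3  → -3
PUSH 37  → -3 37
POP      → -3
STORE 1  → (empty)
PUSH -5  → -5
LOAD 1   → -5 -3
SWAP     → -3 -5
SWAP     → -5 -3
PUSH -4  → -5 -3 -4
OVER     → -5 -3 -4 -3
POP      → -5 -3 -4
MUL      → -5 12
LT       → 1
LOAD 1   → 1 -3
PUSH -38 → 1 -3 -38
SUB      → 1 35
MOD      → 1
DUP      → 1 1
MUL      → 1
DUP      → 1 1
MOD      → 0
PUSH 8   → 0 8

[0, 8]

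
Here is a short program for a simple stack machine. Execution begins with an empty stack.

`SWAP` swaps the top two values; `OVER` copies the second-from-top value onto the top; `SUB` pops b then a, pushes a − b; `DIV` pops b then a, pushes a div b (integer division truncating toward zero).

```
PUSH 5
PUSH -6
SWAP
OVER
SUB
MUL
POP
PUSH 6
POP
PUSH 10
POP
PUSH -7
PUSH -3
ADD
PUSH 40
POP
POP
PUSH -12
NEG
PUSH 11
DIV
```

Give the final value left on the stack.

PUSH 5   -> 5
PUSH -6  -> 5 -6
SWAP     -> -6 5
OVER     -> -6 5 -6
SUB      -> -6 11
MUL      -> -66
POP      -> (empty)
PUSH 6   -> 6
POP      -> (empty)
PUSH 10  -> 10
POP      -> (empty)
PUSH -7  -> -7
PUSH -3  -> -7 -3
ADD      -> -10
PUSH 40  -> -10 40
POP      -> -10
POP      -> (empty)
PUSH -12 -> -12
NEG      -> 12
PUSH 11  -> 12 11
DIV      -> 1

1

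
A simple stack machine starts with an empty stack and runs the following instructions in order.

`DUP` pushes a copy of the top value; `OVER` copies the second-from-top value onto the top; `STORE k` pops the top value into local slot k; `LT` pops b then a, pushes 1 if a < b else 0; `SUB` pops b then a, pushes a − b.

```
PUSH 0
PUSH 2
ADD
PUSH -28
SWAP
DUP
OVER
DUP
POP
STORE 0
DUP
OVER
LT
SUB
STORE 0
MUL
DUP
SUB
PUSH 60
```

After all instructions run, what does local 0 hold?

2

PUSH 0   -> [0]
PUSH 2   -> [0, 2]
ADD      -> [2]
PUSH -28 -> [2, -28]
SWAP     -> [-28, 2]
DUP      -> [-28, 2, 2]
OVER     -> [-28, 2, 2, 2]
DUP      -> [-28, 2, 2, 2, 2]
POP      -> [-28, 2, 2, 2]
STORE 0  -> [-28, 2, 2]
DUP      -> [-28, 2, 2, 2]
OVER     -> [-28, 2, 2, 2, 2]
LT       -> [-28, 2, 2, 0]
SUB      -> [-28, 2, 2]
STORE 0  -> [-28, 2]
MUL      -> [-56]
DUP      -> [-56, -56]
SUB      -> [0]
PUSH 60  -> [0, 60]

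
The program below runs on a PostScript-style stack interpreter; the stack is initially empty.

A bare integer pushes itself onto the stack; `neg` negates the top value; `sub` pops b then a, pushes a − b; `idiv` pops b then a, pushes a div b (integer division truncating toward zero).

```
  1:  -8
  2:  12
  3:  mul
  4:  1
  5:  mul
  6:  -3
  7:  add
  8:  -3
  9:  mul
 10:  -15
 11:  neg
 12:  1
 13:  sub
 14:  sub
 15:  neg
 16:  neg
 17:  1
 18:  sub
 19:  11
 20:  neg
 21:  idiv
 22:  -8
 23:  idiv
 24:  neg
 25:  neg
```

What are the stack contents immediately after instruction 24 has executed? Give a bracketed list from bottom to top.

[-3]

-8    -8
12    -8 12
mul   -96
1     -96 1
mul   -96
-3    -96 -3
add   -99
-3    -99 -3
mul   297
-15   297 -15
neg   297 15
1     297 15 1
sub   297 14
sub   283
neg   -283
neg   283
1     283 1
sub   282
11    282 11
neg   282 -11
idiv  -25
-8    -25 -8
idiv  3
neg   -3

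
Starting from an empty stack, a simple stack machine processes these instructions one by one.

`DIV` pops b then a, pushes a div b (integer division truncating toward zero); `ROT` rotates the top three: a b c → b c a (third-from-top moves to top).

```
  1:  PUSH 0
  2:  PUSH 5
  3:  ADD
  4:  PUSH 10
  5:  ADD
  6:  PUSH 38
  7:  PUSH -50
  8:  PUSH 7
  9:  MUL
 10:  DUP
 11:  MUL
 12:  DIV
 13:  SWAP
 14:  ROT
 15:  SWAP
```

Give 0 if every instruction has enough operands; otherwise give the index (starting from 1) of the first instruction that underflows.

PUSH 0    [0]
PUSH 5    [0, 5]
ADD       [5]
PUSH 10   [5, 10]
ADD       [15]
PUSH 38   [15, 38]
PUSH -50  [15, 38, -50]
PUSH 7    [15, 38, -50, 7]
MUL       [15, 38, -350]
DUP       [15, 38, -350, -350]
MUL       [15, 38, 122500]
DIV       [15, 0]
SWAP      [0, 15]
ROT  — needs 3 operands, stack has 2 → underflow

14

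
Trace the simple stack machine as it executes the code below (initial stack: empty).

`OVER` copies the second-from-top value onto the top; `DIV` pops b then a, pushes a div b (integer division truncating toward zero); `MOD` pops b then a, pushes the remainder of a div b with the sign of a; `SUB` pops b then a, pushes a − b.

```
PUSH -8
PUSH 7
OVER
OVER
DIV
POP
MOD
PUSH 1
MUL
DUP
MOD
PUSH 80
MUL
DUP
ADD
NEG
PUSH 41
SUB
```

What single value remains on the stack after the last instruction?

-41

PUSH -8 : -8
PUSH 7  : -8 7
OVER    : -8 7 -8
OVER    : -8 7 -8 7
DIV     : -8 7 -1
POP     : -8 7
MOD     : -1
PUSH 1  : -1 1
MUL     : -1
DUP     : -1 -1
MOD     : 0
PUSH 80 : 0 80
MUL     : 0
DUP     : 0 0
ADD     : 0
NEG     : 0
PUSH 41 : 0 41
SUB     : -41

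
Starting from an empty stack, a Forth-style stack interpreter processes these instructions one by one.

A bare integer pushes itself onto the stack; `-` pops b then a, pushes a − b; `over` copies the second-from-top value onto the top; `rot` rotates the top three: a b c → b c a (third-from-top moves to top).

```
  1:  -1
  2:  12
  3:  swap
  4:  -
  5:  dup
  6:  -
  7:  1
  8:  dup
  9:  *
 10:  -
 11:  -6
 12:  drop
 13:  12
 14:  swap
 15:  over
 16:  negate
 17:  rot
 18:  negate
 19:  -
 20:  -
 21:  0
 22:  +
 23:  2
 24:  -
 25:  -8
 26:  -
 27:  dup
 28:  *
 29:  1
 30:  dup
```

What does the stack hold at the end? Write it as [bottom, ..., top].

[25, 1, 1]

-1     : [-1]
12     : [-1, 12]
swap   : [12, -1]
-      : [13]
dup    : [13, 13]
-      : [0]
1      : [0, 1]
dup    : [0, 1, 1]
*      : [0, 1]
-      : [-1]
-6     : [-1, -6]
drop   : [-1]
12     : [-1, 12]
swap   : [12, -1]
over   : [12, -1, 12]
negate : [12, -1, -12]
rot    : [-1, -12, 12]
negate : [-1, -12, -12]
-      : [-1, 0]
-      : [-1]
0      : [-1, 0]
+      : [-1]
2      : [-1, 2]
-      : [-3]
-8     : [-3, -8]
-      : [5]
dup    : [5, 5]
*      : [25]
1      : [25, 1]
dup    : [25, 1, 1]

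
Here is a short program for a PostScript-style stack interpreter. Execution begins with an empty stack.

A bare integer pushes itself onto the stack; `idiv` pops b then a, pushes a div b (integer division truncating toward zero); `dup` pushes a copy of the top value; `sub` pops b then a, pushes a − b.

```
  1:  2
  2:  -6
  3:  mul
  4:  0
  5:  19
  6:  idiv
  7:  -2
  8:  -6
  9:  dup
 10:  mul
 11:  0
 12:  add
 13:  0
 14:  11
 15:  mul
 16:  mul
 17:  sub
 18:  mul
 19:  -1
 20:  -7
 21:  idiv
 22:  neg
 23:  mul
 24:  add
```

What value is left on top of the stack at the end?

-12

2    -> 2
-6   -> 2 -6
mul  -> -12
0    -> -12 0
19   -> -12 0 19
idiv -> -12 0
-2   -> -12 0 -2
-6   -> -12 0 -2 -6
dup  -> -12 0 -2 -6 -6
mul  -> -12 0 -2 36
0    -> -12 0 -2 36 0
add  -> -12 0 -2 36
0    -> -12 0 -2 36 0
11   -> -12 0 -2 36 0 11
mul  -> -12 0 -2 36 0
mul  -> -12 0 -2 0
sub  -> -12 0 -2
mul  -> -12 0
-1   -> -12 0 -1
-7   -> -12 0 -1 -7
idiv -> -12 0 0
neg  -> -12 0 0
mul  -> -12 0
add  -> -12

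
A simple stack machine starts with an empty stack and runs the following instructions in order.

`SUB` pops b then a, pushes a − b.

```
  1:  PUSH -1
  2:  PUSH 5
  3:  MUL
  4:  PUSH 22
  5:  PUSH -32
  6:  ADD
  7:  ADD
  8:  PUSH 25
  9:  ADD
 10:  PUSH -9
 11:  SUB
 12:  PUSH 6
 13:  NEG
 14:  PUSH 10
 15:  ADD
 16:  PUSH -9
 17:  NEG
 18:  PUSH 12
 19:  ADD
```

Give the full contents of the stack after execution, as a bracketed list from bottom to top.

PUSH -1  : [-1]
PUSH 5   : [-1, 5]
MUL      : [-5]
PUSH 22  : [-5, 22]
PUSH -32 : [-5, 22, -32]
ADD      : [-5, -10]
ADD      : [-15]
PUSH 25  : [-15, 25]
ADD      : [10]
PUSH -9  : [10, -9]
SUB      : [19]
PUSH 6   : [19, 6]
NEG      : [19, -6]
PUSH 10  : [19, -6, 10]
ADD      : [19, 4]
PUSH -9  : [19, 4, -9]
NEG      : [19, 4, 9]
PUSH 12  : [19, 4, 9, 12]
ADD      : [19, 4, 21]

[19, 4, 21]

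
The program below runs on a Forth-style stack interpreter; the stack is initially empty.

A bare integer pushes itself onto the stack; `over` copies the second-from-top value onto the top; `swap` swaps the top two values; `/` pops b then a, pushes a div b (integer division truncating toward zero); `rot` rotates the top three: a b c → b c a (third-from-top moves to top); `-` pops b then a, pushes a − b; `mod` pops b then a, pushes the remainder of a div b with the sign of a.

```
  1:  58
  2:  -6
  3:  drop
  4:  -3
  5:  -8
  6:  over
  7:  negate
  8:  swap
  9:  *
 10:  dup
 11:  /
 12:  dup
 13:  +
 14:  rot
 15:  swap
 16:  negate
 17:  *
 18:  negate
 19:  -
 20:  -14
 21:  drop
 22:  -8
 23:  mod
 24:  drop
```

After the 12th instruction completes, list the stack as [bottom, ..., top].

[58, -3, 1, 1]

58     -> 58
-6     -> 58 -6
drop   -> 58
-3     -> 58 -3
-8     -> 58 -3 -8
over   -> 58 -3 -8 -3
negate -> 58 -3 -8 3
swap   -> 58 -3 3 -8
*      -> 58 -3 -24
dup    -> 58 -3 -24 -24
/      -> 58 -3 1
dup    -> 58 -3 1 1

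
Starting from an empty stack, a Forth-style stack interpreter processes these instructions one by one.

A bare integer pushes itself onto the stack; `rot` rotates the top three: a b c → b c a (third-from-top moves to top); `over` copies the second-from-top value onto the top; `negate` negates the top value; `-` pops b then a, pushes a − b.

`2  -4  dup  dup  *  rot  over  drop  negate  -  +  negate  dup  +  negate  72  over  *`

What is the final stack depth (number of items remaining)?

2

2      -> [2]
-4     -> [2, -4]
dup    -> [2, -4, -4]
dup    -> [2, -4, -4, -4]
*      -> [2, -4, 16]
rot    -> [-4, 16, 2]
over   -> [-4, 16, 2, 16]
drop   -> [-4, 16, 2]
negate -> [-4, 16, -2]
-      -> [-4, 18]
+      -> [14]
negate -> [-14]
dup    -> [-14, -14]
+      -> [-28]
negate -> [28]
72     -> [28, 72]
over   -> [28, 72, 28]
*      -> [28, 2016]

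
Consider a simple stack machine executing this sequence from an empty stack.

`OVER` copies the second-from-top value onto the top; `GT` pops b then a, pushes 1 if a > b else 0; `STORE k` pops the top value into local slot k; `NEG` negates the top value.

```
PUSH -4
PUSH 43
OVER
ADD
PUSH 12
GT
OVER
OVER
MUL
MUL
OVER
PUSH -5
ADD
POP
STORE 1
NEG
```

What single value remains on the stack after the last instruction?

PUSH -4 → -4
PUSH 43 → -4 43
OVER    → -4 43 -4
ADD     → -4 39
PUSH 12 → -4 39 12
GT      → -4 1
OVER    → -4 1 -4
OVER    → -4 1 -4 1
MUL     → -4 1 -4
MUL     → -4 -4
OVER    → -4 -4 -4
PUSH -5 → -4 -4 -4 -5
ADD     → -4 -4 -9
POP     → -4 -4
STORE 1 → -4
NEG     → 4

4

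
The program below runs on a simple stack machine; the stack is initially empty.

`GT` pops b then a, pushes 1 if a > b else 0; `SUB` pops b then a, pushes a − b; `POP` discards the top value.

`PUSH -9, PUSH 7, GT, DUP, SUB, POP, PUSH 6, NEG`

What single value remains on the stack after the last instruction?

PUSH -9  [-9]
PUSH 7   [-9, 7]
GT       [0]
DUP      [0, 0]
SUB      [0]
POP      []
PUSH 6   [6]
NEG      [-6]

-6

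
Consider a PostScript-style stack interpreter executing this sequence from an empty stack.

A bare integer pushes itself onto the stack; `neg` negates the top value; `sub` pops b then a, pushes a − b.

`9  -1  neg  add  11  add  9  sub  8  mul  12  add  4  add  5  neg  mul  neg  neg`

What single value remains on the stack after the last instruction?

-560

9   → [9]
-1  → [9, -1]
neg → [9, 1]
add → [10]
11  → [10, 11]
add → [21]
9   → [21, 9]
sub → [12]
8   → [12, 8]
mul → [96]
12  → [96, 12]
add → [108]
4   → [108, 4]
add → [112]
5   → [112, 5]
neg → [112, -5]
mul → [-560]
neg → [560]
neg → [-560]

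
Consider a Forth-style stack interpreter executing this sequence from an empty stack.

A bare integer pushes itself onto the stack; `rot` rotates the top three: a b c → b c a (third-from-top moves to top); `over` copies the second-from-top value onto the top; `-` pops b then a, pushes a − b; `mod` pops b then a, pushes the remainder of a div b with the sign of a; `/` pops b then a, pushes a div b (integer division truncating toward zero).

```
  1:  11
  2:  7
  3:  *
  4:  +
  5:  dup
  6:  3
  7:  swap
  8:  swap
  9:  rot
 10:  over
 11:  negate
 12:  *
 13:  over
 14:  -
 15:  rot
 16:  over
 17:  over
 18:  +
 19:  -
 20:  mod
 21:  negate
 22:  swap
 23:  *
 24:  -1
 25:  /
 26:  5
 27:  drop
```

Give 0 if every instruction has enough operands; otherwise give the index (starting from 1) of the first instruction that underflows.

11 -> [11]
7  -> [11, 7]
*  -> [77]
+  — needs 2 operands, stack has 1 → underflow

4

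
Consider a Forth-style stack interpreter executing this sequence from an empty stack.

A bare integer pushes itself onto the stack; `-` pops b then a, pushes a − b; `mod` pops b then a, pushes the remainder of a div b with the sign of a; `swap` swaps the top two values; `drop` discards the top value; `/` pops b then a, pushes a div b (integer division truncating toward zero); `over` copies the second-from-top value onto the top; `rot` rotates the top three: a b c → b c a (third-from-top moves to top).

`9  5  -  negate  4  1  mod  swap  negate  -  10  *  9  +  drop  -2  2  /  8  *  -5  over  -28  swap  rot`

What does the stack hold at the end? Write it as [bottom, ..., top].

[-8, -28, -8, -5]

9      -> 9
5      -> 9 5
-      -> 4
negate -> -4
4      -> -4 4
1      -> -4 4 1
mod    -> -4 0
swap   -> 0 -4
negate -> 0 4
-      -> -4
10     -> -4 10
*      -> -40
9      -> -40 9
+      -> -31
drop   -> (empty)
-2     -> -2
2      -> -2 2
/      -> -1
8      -> -1 8
*      -> -8
-5     -> -8 -5
over   -> -8 -5 -8
-28    -> -8 -5 -8 -28
swap   -> -8 -5 -28 -8
rot    -> -8 -28 -8 -5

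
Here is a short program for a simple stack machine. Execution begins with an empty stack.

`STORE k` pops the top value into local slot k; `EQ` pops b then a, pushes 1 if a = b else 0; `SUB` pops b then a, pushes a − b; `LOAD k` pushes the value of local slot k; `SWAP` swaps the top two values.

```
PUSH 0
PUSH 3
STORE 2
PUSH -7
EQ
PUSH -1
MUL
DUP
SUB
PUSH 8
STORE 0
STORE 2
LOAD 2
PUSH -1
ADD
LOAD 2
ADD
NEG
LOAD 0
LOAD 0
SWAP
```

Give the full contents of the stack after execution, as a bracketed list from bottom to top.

[1, 8, 8]

PUSH 0  -> [0]
PUSH 3  -> [0, 3]
STORE 2 -> [0]
PUSH -7 -> [0, -7]
EQ      -> [0]
PUSH -1 -> [0, -1]
MUL     -> [0]
DUP     -> [0, 0]
SUB     -> [0]
PUSH 8  -> [0, 8]
STORE 0 -> [0]
STORE 2 -> []
LOAD 2  -> [0]
PUSH -1 -> [0, -1]
ADD     -> [-1]
LOAD 2  -> [-1, 0]
ADD     -> [-1]
NEG     -> [1]
LOAD 0  -> [1, 8]
LOAD 0  -> [1, 8, 8]
SWAP    -> [1, 8, 8]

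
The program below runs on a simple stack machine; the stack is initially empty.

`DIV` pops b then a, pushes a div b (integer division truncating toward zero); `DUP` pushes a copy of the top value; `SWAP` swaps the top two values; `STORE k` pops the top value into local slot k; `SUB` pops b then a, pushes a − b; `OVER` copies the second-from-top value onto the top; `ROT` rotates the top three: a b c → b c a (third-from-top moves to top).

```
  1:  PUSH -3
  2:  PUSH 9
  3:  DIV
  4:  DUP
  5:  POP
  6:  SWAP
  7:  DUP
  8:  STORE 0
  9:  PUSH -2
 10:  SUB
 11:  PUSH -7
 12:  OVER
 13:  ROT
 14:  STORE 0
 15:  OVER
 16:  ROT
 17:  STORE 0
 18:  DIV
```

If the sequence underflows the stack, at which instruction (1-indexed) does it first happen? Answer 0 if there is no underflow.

PUSH -3 : -3
PUSH 9  : -3 9
DIV     : 0
DUP     : 0 0
POP     : 0
SWAP  — needs 2 operands, stack has 1 → underflow

6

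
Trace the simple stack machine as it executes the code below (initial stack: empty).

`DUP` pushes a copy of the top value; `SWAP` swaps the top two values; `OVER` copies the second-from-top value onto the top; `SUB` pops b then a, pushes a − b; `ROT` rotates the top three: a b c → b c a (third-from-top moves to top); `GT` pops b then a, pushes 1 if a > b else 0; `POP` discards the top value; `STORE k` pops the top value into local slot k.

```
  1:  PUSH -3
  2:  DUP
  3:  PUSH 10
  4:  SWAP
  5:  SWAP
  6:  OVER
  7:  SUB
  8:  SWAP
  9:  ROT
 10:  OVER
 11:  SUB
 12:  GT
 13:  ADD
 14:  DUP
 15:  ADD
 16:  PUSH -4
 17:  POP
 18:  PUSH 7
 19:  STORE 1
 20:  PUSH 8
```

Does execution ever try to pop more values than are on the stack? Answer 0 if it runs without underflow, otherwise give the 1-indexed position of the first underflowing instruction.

0

PUSH -3 → -3
DUP     → -3 -3
PUSH 10 → -3 -3 10
SWAP    → -3 10 -3
SWAP    → -3 -3 10
OVER    → -3 -3 10 -3
SUB     → -3 -3 13
SWAP    → -3 13 -3
ROT     → 13 -3 -3
OVER    → 13 -3 -3 -3
SUB     → 13 -3 0
GT      → 13 0
ADD     → 13
DUP     → 13 13
ADD     → 26
PUSH -4 → 26 -4
POP     → 26
PUSH 7  → 26 7
STORE 1 → 26
PUSH 8  → 26 8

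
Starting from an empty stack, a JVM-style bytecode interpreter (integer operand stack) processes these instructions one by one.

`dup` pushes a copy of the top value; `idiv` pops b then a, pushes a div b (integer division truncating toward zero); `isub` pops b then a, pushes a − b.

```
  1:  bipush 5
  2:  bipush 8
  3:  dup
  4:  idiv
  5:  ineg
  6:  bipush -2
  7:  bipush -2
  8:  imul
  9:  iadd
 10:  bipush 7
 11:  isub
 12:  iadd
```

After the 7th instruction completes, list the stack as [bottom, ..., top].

bipush 5  -> 5
bipush 8  -> 5 8
dup       -> 5 8 8
idiv      -> 5 1
ineg      -> 5 -1
bipush -2 -> 5 -1 -2
bipush -2 -> 5 -1 -2 -2

[5, -1, -2, -2]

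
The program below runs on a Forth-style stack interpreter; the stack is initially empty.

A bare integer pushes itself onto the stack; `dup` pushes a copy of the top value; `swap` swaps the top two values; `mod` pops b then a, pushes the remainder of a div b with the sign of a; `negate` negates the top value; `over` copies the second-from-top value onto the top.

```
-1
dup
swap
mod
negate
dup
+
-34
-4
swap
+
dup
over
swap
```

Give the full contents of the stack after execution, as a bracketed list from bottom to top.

-1     : [-1]
dup    : [-1, -1]
swap   : [-1, -1]
mod    : [0]
negate : [0]
dup    : [0, 0]
+      : [0]
-34    : [0, -34]
-4     : [0, -34, -4]
swap   : [0, -4, -34]
+      : [0, -38]
dup    : [0, -38, -38]
over   : [0, -38, -38, -38]
swap   : [0, -38, -38, -38]

[0, -38, -38, -38]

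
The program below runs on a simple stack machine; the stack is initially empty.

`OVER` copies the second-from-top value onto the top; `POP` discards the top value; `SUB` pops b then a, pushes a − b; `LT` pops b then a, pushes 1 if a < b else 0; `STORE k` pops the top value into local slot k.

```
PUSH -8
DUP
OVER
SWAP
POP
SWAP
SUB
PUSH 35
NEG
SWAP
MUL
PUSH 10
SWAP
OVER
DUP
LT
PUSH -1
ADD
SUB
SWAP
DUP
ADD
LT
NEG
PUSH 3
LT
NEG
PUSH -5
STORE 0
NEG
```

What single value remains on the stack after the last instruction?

1

PUSH -8 : [-8]
DUP     : [-8, -8]
OVER    : [-8, -8, -8]
SWAP    : [-8, -8, -8]
POP     : [-8, -8]
SWAP    : [-8, -8]
SUB     : [0]
PUSH 35 : [0, 35]
NEG     : [0, -35]
SWAP    : [-35, 0]
MUL     : [0]
PUSH 10 : [0, 10]
SWAP    : [10, 0]
OVER    : [10, 0, 10]
DUP     : [10, 0, 10, 10]
LT      : [10, 0, 0]
PUSH -1 : [10, 0, 0, -1]
ADD     : [10, 0, -1]
SUB     : [10, 1]
SWAP    : [1, 10]
DUP     : [1, 10, 10]
ADD     : [1, 20]
LT      : [1]
NEG     : [-1]
PUSH 3  : [-1, 3]
LT      : [1]
NEG     : [-1]
PUSH -5 : [-1, -5]
STORE 0 : [-1]
NEG     : [1]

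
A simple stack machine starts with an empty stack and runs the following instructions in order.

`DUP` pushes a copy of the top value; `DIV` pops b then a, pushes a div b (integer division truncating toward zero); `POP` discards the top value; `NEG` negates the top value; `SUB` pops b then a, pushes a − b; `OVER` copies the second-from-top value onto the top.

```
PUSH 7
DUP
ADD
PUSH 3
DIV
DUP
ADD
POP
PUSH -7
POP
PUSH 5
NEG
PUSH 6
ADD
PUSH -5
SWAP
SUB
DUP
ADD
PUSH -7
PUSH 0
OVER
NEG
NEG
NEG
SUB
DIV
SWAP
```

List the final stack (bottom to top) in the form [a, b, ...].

[1, -12]

PUSH 7   7
DUP      7 7
ADD      14
PUSH 3   14 3
DIV      4
DUP      4 4
ADD      8
POP      (empty)
PUSH -7  -7
POP      (empty)
PUSH 5   5
NEG      -5
PUSH 6   -5 6
ADD      1
PUSH -5  1 -5
SWAP     -5 1
SUB      -6
DUP      -6 -6
ADD      -12
PUSH -7  -12 -7
PUSH 0   -12 -7 0
OVER     -12 -7 0 -7
NEG      -12 -7 0 7
NEG      -12 -7 0 -7
NEG      -12 -7 0 7
SUB      -12 -7 -7
DIV      -12 1
SWAP     1 -12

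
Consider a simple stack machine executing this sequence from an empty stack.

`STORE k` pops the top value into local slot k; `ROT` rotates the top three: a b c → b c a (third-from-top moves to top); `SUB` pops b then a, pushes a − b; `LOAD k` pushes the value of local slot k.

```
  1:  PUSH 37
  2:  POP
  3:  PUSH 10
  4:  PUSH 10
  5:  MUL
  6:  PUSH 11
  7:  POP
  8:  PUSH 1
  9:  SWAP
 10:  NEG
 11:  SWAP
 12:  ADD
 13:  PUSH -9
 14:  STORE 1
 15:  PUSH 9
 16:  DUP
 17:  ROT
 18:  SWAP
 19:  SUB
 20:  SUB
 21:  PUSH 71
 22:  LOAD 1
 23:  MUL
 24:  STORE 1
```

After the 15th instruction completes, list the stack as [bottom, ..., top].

PUSH 37 : 37
POP     : (empty)
PUSH 10 : 10
PUSH 10 : 10 10
MUL     : 100
PUSH 11 : 100 11
POP     : 100
PUSH 1  : 100 1
SWAP    : 1 100
NEG     : 1 -100
SWAP    : -100 1
ADD     : -99
PUSH -9 : -99 -9
STORE 1 : -99
PUSH 9  : -99 9

[-99, 9]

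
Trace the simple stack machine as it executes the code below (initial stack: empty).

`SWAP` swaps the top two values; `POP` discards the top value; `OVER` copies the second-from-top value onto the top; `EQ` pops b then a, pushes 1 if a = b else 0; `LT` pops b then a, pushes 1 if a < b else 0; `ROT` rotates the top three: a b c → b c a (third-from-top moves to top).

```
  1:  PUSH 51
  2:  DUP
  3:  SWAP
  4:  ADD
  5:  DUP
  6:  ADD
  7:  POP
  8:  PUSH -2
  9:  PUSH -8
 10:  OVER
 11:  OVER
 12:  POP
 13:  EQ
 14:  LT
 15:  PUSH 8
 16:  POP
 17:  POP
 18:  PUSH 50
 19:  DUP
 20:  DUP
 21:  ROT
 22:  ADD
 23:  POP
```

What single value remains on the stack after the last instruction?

PUSH 51  51
DUP      51 51
SWAP     51 51
ADD      102
DUP      102 102
ADD      204
POP      (empty)
PUSH -2  -2
PUSH -8  -2 -8
OVER     -2 -8 -2
OVER     -2 -8 -2 -8
POP      -2 -8 -2
EQ       -2 0
LT       1
PUSH 8   1 8
POP      1
POP      (empty)
PUSH 50  50
DUP      50 50
DUP      50 50 50
ROT      50 50 50
ADD      50 100
POP      50

50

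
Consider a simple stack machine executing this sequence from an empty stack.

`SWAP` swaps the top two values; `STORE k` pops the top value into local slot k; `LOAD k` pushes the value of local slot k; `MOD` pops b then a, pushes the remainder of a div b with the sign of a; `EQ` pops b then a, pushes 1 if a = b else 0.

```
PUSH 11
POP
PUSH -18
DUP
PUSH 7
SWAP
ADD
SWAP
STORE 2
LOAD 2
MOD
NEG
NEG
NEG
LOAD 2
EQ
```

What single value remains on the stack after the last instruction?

PUSH 11  : 11
POP      : (empty)
PUSH -18 : -18
DUP      : -18 -18
PUSH 7   : -18 -18 7
SWAP     : -18 7 -18
ADD      : -18 -11
SWAP     : -11 -18
STORE 2  : -11
LOAD 2   : -11 -18
MOD      : -11
NEG      : 11
NEG      : -11
NEG      : 11
LOAD 2   : 11 -18
EQ       : 0

0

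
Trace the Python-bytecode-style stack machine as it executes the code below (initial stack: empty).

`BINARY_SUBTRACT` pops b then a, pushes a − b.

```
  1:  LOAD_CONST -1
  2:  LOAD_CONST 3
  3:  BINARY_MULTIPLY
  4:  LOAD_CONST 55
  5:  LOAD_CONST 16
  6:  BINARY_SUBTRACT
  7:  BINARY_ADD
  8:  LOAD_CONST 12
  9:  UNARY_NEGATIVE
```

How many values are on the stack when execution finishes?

LOAD_CONST -1   -> -1
LOAD_CONST 3    -> -1 3
BINARY_MULTIPLY -> -3
LOAD_CONST 55   -> -3 55
LOAD_CONST 16   -> -3 55 16
BINARY_SUBTRACT -> -3 39
BINARY_ADD      -> 36
LOAD_CONST 12   -> 36 12
UNARY_NEGATIVE  -> 36 -12

2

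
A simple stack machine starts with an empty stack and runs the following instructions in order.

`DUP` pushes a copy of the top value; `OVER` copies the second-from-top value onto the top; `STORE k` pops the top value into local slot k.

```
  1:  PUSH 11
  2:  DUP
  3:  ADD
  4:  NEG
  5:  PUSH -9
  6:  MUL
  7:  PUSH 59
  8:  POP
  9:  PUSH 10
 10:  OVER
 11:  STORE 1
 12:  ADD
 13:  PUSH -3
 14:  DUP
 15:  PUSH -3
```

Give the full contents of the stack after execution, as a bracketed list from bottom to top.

PUSH 11 → [11]
DUP     → [11, 11]
ADD     → [22]
NEG     → [-22]
PUSH -9 → [-22, -9]
MUL     → [198]
PUSH 59 → [198, 59]
POP     → [198]
PUSH 10 → [198, 10]
OVER    → [198, 10, 198]
STORE 1 → [198, 10]
ADD     → [208]
PUSH -3 → [208, -3]
DUP     → [208, -3, -3]
PUSH -3 → [208, -3, -3, -3]

[208, -3, -3, -3]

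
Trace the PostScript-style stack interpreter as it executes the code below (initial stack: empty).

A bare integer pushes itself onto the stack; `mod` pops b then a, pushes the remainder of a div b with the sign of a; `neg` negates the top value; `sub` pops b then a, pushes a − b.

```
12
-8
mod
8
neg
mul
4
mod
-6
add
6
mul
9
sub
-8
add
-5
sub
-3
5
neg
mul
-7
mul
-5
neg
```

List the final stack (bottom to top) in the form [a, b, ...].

[-48, -105, 5]

12  : 12
-8  : 12 -8
mod : 4
8   : 4 8
neg : 4 -8
mul : -32
4   : -32 4
mod : 0
-6  : 0 -6
add : -6
6   : -6 6
mul : -36
9   : -36 9
sub : -45
-8  : -45 -8
add : -53
-5  : -53 -5
sub : -48
-3  : -48 -3
5   : -48 -3 5
neg : -48 -3 -5
mul : -48 15
-7  : -48 15 -7
mul : -48 -105
-5  : -48 -105 -5
neg : -48 -105 5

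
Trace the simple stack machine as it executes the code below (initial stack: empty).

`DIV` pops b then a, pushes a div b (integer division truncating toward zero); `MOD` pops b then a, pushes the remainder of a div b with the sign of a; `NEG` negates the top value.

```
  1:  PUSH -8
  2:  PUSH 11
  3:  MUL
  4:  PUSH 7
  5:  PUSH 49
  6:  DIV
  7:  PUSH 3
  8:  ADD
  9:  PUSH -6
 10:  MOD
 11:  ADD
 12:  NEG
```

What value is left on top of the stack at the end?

PUSH -8 : [-8]
PUSH 11 : [-8, 11]
MUL     : [-88]
PUSH 7  : [-88, 7]
PUSH 49 : [-88, 7, 49]
DIV     : [-88, 0]
PUSH 3  : [-88, 0, 3]
ADD     : [-88, 3]
PUSH -6 : [-88, 3, -6]
MOD     : [-88, 3]
ADD     : [-85]
NEG     : [85]

85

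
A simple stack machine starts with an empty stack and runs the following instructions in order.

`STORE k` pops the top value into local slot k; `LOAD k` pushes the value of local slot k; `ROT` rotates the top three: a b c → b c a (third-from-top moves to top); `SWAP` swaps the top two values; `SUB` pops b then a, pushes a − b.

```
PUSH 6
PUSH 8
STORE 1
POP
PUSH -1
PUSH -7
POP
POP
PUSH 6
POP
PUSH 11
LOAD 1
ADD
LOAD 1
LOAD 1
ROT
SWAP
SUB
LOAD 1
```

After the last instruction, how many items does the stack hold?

3

PUSH 6  : [6]
PUSH 8  : [6, 8]
STORE 1 : [6]
POP     : []
PUSH -1 : [-1]
PUSH -7 : [-1, -7]
POP     : [-1]
POP     : []
PUSH 6  : [6]
POP     : []
PUSH 11 : [11]
LOAD 1  : [11, 8]
ADD     : [19]
LOAD 1  : [19, 8]
LOAD 1  : [19, 8, 8]
ROT     : [8, 8, 19]
SWAP    : [8, 19, 8]
SUB     : [8, 11]
LOAD 1  : [8, 11, 8]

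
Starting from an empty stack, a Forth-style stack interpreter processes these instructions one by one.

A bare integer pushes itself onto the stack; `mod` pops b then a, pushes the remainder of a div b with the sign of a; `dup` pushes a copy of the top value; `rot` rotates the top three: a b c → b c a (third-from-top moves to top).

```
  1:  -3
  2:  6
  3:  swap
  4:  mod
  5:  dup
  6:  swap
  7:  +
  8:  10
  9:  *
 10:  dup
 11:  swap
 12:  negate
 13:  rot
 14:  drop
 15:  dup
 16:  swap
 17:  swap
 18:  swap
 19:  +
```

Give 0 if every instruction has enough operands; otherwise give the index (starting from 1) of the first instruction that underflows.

-3     -> [-3]
6      -> [-3, 6]
swap   -> [6, -3]
mod    -> [0]
dup    -> [0, 0]
swap   -> [0, 0]
+      -> [0]
10     -> [0, 10]
*      -> [0]
dup    -> [0, 0]
swap   -> [0, 0]
negate -> [0, 0]
rot  — needs 3 operands, stack has 2 → underflow

13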